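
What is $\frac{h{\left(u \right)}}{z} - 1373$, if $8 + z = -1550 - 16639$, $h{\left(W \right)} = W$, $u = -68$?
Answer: $- \frac{24984413}{18197} \approx -1373.0$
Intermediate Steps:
$z = -18197$ ($z = -8 - 18189 = -18197$)
$\frac{h{\left(u \right)}}{z} - 1373 = - \frac{68}{-18197} - 1373 = \left(-68\right) \left(- \frac{1}{18197}\right) - 1373 = \frac{68}{18197} - 1373 = - \frac{24984413}{18197}$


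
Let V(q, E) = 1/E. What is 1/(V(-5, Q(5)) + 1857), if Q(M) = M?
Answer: 5/9286 ≈ 0.00053845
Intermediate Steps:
1/(V(-5, Q(5)) + 1857) = 1/(1/5 + 1857) = 1/(⅕ + 1857) = 1/(9286/5) = 5/9286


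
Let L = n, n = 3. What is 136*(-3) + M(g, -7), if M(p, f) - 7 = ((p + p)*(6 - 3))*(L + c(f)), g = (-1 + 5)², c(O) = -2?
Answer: -305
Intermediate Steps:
L = 3
g = 16 (g = 4² = 16)
M(p, f) = 7 + 6*p (M(p, f) = 7 + ((p + p)*(6 - 3))*(3 - 2) = 7 + ((2*p)*3)*1 = 7 + (6*p)*1 = 7 + 6*p)
136*(-3) + M(g, -7) = 136*(-3) + (7 + 6*16) = -408 + (7 + 96) = -408 + 103 = -305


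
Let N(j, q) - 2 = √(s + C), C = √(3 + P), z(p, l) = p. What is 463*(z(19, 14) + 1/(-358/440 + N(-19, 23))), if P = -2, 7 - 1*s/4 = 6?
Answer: 1503028103/173879 + 22409200*√5/173879 ≈ 8932.3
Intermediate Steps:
s = 4 (s = 28 - 4*6 = 28 - 24 = 4)
C = 1 (C = √(3 - 2) = √1 = 1)
N(j, q) = 2 + √5 (N(j, q) = 2 + √(4 + 1) = 2 + √5)
463*(z(19, 14) + 1/(-358/440 + N(-19, 23))) = 463*(19 + 1/(-358/440 + (2 + √5))) = 463*(19 + 1/(-358*1/440 + (2 + √5))) = 463*(19 + 1/(-179/220 + (2 + √5))) = 463*(19 + 1/(261/220 + √5)) = 8797 + 463/(261/220 + √5)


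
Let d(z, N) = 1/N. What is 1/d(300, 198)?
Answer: 198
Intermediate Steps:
1/d(300, 198) = 1/(1/198) = 198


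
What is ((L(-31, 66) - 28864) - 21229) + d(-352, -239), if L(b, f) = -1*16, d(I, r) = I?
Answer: -50461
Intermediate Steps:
L(b, f) = -16
((L(-31, 66) - 28864) - 21229) + d(-352, -239) = ((-16 - 28864) - 21229) - 352 = (-28880 - 21229) - 352 = -50109 - 352 = -50461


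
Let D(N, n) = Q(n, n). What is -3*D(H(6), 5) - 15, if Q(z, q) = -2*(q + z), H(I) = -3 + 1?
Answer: 45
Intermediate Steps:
H(I) = -2
Q(z, q) = -2*q - 2*z
D(N, n) = -4*n (D(N, n) = -2*n - 2*n = -4*n)
-3*D(H(6), 5) - 15 = -(-12)*5 - 15 = -3*(-20) - 15 = 60 - 15 = 45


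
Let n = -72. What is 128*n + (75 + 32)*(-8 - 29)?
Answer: -13175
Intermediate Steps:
128*n + (75 + 32)*(-8 - 29) = 128*(-72) + (75 + 32)*(-8 - 29) = -9216 + 107*(-37) = -9216 - 3959 = -13175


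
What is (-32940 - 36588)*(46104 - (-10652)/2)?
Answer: -3575825040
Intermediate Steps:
(-32940 - 36588)*(46104 - (-10652)/2) = -69528*(46104 - (-10652)/2) = -69528*(46104 - 2663*(-2)) = -69528*(46104 + 5326) = -69528*51430 = -3575825040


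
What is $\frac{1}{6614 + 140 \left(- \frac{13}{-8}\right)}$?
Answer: $\frac{2}{13683} \approx 0.00014617$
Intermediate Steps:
$\frac{1}{6614 + 140 \left(- \frac{13}{-8}\right)} = \frac{1}{6614 + 140 \left(\left(-13\right) \left(- \frac{1}{8}\right)\right)} = \frac{1}{6614 + 140 \cdot \frac{13}{8}} = \frac{1}{6614 + \frac{455}{2}} = \frac{1}{\frac{13683}{2}} = \frac{2}{13683}$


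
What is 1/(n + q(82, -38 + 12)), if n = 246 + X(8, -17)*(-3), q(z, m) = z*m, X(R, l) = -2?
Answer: -1/1880 ≈ -0.00053191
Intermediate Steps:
q(z, m) = m*z
n = 252 (n = 246 - 2*(-3) = 246 + 6 = 252)
1/(n + q(82, -38 + 12)) = 1/(252 + (-38 + 12)*82) = 1/(252 - 26*82) = 1/(252 - 2132) = 1/(-1880) = -1/1880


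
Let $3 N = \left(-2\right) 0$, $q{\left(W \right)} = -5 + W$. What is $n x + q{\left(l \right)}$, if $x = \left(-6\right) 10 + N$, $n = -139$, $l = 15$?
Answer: $8350$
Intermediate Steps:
$N = 0$ ($N = \frac{\left(-2\right) 0}{3} = \frac{1}{3} \cdot 0 = 0$)
$x = -60$ ($x = \left(-6\right) 10 + 0 = -60 + 0 = -60$)
$n x + q{\left(l \right)} = \left(-139\right) \left(-60\right) + \left(-5 + 15\right) = 8340 + 10 = 8350$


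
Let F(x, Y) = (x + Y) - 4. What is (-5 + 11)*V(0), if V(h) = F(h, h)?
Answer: -24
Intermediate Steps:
F(x, Y) = -4 + Y + x (F(x, Y) = (Y + x) - 4 = -4 + Y + x)
V(h) = -4 + 2*h (V(h) = -4 + h + h = -4 + 2*h)
(-5 + 11)*V(0) = (-5 + 11)*(-4 + 2*0) = 6*(-4 + 0) = 6*(-4) = -24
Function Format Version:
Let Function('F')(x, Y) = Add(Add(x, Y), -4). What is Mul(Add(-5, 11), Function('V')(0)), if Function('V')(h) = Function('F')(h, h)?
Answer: -24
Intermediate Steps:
Function('F')(x, Y) = Add(-4, Y, x) (Function('F')(x, Y) = Add(Add(Y, x), -4) = Add(-4, Y, x))
Function('V')(h) = Add(-4, Mul(2, h)) (Function('V')(h) = Add(-4, h, h) = Add(-4, Mul(2, h)))
Mul(Add(-5, 11), Function('V')(0)) = Mul(Add(-5, 11), Add(-4, Mul(2, 0))) = Mul(6, Add(-4, 0)) = Mul(6, -4) = -24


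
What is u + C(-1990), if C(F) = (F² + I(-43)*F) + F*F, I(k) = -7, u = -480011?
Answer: 7454119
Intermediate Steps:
C(F) = -7*F + 2*F² (C(F) = (F² - 7*F) + F*F = (F² - 7*F) + F² = -7*F + 2*F²)
u + C(-1990) = -480011 - 1990*(-7 + 2*(-1990)) = -480011 - 1990*(-7 - 3980) = -480011 - 1990*(-3987) = -480011 + 7934130 = 7454119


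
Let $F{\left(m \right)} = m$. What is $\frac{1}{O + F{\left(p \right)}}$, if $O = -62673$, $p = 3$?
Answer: $- \frac{1}{62670} \approx -1.5957 \cdot 10^{-5}$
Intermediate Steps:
$\frac{1}{O + F{\left(p \right)}} = \frac{1}{-62673 + 3} = \frac{1}{-62670} = - \frac{1}{62670}$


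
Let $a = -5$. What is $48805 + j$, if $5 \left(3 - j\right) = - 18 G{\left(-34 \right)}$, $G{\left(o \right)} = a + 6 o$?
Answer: $\frac{240278}{5} \approx 48056.0$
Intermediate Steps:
$G{\left(o \right)} = -5 + 6 o$
$j = - \frac{3747}{5}$ ($j = 3 - \frac{\left(-18\right) \left(-5 + 6 \left(-34\right)\right)}{5} = 3 - \frac{\left(-18\right) \left(-5 - 204\right)}{5} = 3 - \frac{\left(-18\right) \left(-209\right)}{5} = 3 - \frac{3762}{5} = - \frac{3747}{5} \approx -749.4$)
$48805 + j = 48805 - \frac{3747}{5} = \frac{240278}{5}$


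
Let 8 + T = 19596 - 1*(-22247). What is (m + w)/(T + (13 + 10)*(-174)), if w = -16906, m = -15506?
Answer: -10804/12611 ≈ -0.85671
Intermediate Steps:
T = 41835 (T = -8 + (19596 - 1*(-22247)) = -8 + (19596 + 22247) = -8 + 41843 = 41835)
(m + w)/(T + (13 + 10)*(-174)) = (-15506 - 16906)/(41835 + (13 + 10)*(-174)) = -32412/(41835 + 23*(-174)) = -32412/(41835 - 4002) = -32412/37833 = -32412*1/37833 = -10804/12611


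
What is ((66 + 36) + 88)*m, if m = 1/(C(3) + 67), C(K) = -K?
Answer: 95/32 ≈ 2.9688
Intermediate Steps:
m = 1/64 (m = 1/(-1*3 + 67) = 1/(-3 + 67) = 1/64 ≈ 0.015625)
((66 + 36) + 88)*m = ((66 + 36) + 88)*(1/64) = (102 + 88)*(1/64) = 190*(1/64) = 95/32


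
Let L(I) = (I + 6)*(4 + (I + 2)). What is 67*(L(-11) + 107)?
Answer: 8844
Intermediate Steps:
L(I) = (6 + I)² (L(I) = (6 + I)*(4 + (2 + I)) = (6 + I)*(6 + I) = (6 + I)²)
67*(L(-11) + 107) = 67*((6 - 11)² + 107) = 67*((-5)² + 107) = 67*(25 + 107) = 67*132 = 8844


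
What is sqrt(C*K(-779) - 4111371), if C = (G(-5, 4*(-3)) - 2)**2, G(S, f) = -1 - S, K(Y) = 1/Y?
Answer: I*sqrt(2494948492127)/779 ≈ 2027.7*I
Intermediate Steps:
C = 4 (C = ((-1 - 1*(-5)) - 2)**2 = ((-1 + 5) - 2)**2 = (4 - 2)**2 = 2**2 = 4)
sqrt(C*K(-779) - 4111371) = sqrt(4/(-779) - 4111371) = sqrt(4*(-1/779) - 4111371) = sqrt(-4/779 - 4111371) = sqrt(-3202758013/779) = I*sqrt(2494948492127)/779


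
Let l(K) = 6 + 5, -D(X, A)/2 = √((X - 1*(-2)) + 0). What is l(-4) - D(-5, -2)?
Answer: 11 + 2*I*√3 ≈ 11.0 + 3.4641*I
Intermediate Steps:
D(X, A) = -2*√(2 + X) (D(X, A) = -2*√((X - 1*(-2)) + 0) = -2*√((X + 2) + 0) = -2*√((2 + X) + 0) = -2*√(2 + X))
l(K) = 11
l(-4) - D(-5, -2) = 11 - (-2)*√(2 - 5) = 11 - (-2)*√(-3) = 11 - (-2)*I*√3 = 11 + 2*I*√3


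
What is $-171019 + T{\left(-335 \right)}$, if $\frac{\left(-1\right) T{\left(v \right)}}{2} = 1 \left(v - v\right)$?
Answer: $-171019$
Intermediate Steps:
$T{\left(v \right)} = 0$ ($T{\left(v \right)} = - 2 \cdot 1 \left(v - v\right) = - 2 \cdot 1 \cdot 0 = \left(-2\right) 0 = 0$)
$-171019 + T{\left(-335 \right)} = -171019 + 0 = -171019$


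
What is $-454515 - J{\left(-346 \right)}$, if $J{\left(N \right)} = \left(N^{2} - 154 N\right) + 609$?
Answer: $-628124$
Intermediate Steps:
$J{\left(N \right)} = 609 + N^{2} - 154 N$
$-454515 - J{\left(-346 \right)} = -454515 - \left(609 + \left(-346\right)^{2} - -53284\right) = -454515 - \left(609 + 119716 + 53284\right) = -454515 - 173609 = -628124$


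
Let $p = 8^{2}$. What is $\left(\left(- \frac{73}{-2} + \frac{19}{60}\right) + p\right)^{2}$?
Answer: $\frac{36590401}{3600} \approx 10164.0$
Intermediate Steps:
$p = 64$
$\left(\left(- \frac{73}{-2} + \frac{19}{60}\right) + p\right)^{2} = \left(\left(- \frac{73}{-2} + \frac{19}{60}\right) + 64\right)^{2} = \left(\left(\left(-73\right) \left(- \frac{1}{2}\right) + 19 \cdot \frac{1}{60}\right) + 64\right)^{2} = \left(\left(\frac{73}{2} + \frac{19}{60}\right) + 64\right)^{2} = \left(\frac{2209}{60} + 64\right)^{2} = \left(\frac{6049}{60}\right)^{2} = \frac{36590401}{3600}$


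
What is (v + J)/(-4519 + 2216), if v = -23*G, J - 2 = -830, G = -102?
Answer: -1518/2303 ≈ -0.65914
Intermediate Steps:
J = -828 (J = 2 - 830 = -828)
v = 2346 (v = -23*(-102) = 2346)
(v + J)/(-4519 + 2216) = (2346 - 828)/(-4519 + 2216) = 1518/(-2303) = 1518*(-1/2303) = -1518/2303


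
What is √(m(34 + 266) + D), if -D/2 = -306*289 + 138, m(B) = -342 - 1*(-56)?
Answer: √176306 ≈ 419.89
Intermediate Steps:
m(B) = -286 (m(B) = -342 + 56 = -286)
D = 176592 (D = -2*(-306*289 + 138) = -2*(-88434 + 138) = -2*(-88296) = 176592)
√(m(34 + 266) + D) = √(-286 + 176592) = √176306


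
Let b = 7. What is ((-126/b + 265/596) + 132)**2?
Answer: 4652467681/355216 ≈ 13098.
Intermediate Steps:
((-126/b + 265/596) + 132)**2 = ((-126/7 + 265/596) + 132)**2 = ((-126*1/7 + 265*(1/596)) + 132)**2 = ((-18 + 265/596) + 132)**2 = (-10463/596 + 132)**2 = (68209/596)**2 = 4652467681/355216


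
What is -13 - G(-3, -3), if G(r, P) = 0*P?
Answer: -13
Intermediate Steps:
G(r, P) = 0
-13 - G(-3, -3) = -13 - 1*0 = -13 + 0 = -13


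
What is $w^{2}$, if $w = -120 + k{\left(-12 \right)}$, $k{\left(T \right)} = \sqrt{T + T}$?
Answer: $14376 - 480 i \sqrt{6} \approx 14376.0 - 1175.8 i$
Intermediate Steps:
$k{\left(T \right)} = \sqrt{2} \sqrt{T}$ ($k{\left(T \right)} = \sqrt{2 T} = \sqrt{2} \sqrt{T}$)
$w = -120 + 2 i \sqrt{6}$ ($w = -120 + \sqrt{2} \sqrt{-12} = -120 + \sqrt{2} \cdot 2 i \sqrt{3} = -120 + 2 i \sqrt{6} \approx -120.0 + 4.899 i$)
$w^{2} = \left(-120 + 2 i \sqrt{6}\right)^{2}$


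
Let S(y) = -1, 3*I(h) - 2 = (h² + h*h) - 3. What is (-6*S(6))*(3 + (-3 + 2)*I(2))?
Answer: 4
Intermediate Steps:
I(h) = -⅓ + 2*h²/3 (I(h) = ⅔ + ((h² + h*h) - 3)/3 = ⅔ + ((h² + h²) - 3)/3 = ⅔ + (2*h² - 3)/3 = ⅔ + (-3 + 2*h²)/3 = ⅔ + (-1 + 2*h²/3) = -⅓ + 2*h²/3)
(-6*S(6))*(3 + (-3 + 2)*I(2)) = (-6*(-1))*(3 + (-3 + 2)*(-⅓ + (⅔)*2²)) = 6*(3 - (-⅓ + (⅔)*4)) = 6*(3 - (-⅓ + 8/3)) = 6*(3 - 1*7/3) = 6*(3 - 7/3) = 6*(⅔) = 4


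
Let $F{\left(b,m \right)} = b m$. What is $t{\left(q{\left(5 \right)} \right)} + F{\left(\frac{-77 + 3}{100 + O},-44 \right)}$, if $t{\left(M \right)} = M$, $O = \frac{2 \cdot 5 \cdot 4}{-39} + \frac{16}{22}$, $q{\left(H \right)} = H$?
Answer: $\frac{10883}{289} \approx 37.657$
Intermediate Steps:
$O = - \frac{128}{429}$ ($O = 10 \cdot 4 \left(- \frac{1}{39}\right) + 16 \cdot \frac{1}{22} = 40 \left(- \frac{1}{39}\right) + \frac{8}{11} = - \frac{40}{39} + \frac{8}{11} = - \frac{128}{429} \approx -0.29837$)
$t{\left(q{\left(5 \right)} \right)} + F{\left(\frac{-77 + 3}{100 + O},-44 \right)} = 5 + \frac{-77 + 3}{100 - \frac{128}{429}} \left(-44\right) = 5 + - \frac{74}{\frac{42772}{429}} \left(-44\right) = 5 + \left(-74\right) \frac{429}{42772} \left(-44\right) = 5 - - \frac{9438}{289} = 5 + \frac{9438}{289} = \frac{10883}{289}$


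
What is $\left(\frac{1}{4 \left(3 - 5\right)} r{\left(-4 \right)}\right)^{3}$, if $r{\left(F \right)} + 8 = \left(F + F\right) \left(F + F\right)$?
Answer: $-343$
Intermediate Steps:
$r{\left(F \right)} = -8 + 4 F^{2}$ ($r{\left(F \right)} = -8 + \left(F + F\right) \left(F + F\right) = -8 + 2 F 2 F = -8 + 4 F^{2}$)
$\left(\frac{1}{4 \left(3 - 5\right)} r{\left(-4 \right)}\right)^{3} = \left(\frac{1}{4 \left(3 - 5\right)} \left(-8 + 4 \left(-4\right)^{2}\right)\right)^{3} = \left(\frac{1}{4 \left(-2\right)} \left(-8 + 4 \cdot 16\right)\right)^{3} = \left(\frac{1}{4} \left(- \frac{1}{2}\right) \left(-8 + 64\right)\right)^{3} = \left(\left(- \frac{1}{8}\right) 56\right)^{3} = \left(-7\right)^{3} = -343$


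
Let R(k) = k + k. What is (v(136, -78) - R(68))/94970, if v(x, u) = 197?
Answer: 61/94970 ≈ 0.00064231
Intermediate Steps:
R(k) = 2*k
(v(136, -78) - R(68))/94970 = (197 - 2*68)/94970 = (197 - 1*136)*(1/94970) = (197 - 136)*(1/94970) = 61*(1/94970) = 61/94970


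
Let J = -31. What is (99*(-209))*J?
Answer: 641421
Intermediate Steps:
(99*(-209))*J = (99*(-209))*(-31) = -20691*(-31) = 641421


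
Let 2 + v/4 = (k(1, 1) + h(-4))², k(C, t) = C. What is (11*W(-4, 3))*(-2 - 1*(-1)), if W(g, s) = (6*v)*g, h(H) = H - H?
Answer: -1056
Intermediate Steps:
h(H) = 0
v = -4 (v = -8 + 4*(1 + 0)² = -8 + 4*1² = -8 + 4*1 = -8 + 4 = -4)
W(g, s) = -24*g (W(g, s) = (6*(-4))*g = -24*g)
(11*W(-4, 3))*(-2 - 1*(-1)) = (11*(-24*(-4)))*(-2 - 1*(-1)) = (11*96)*(-2 + 1) = 1056*(-1) = -1056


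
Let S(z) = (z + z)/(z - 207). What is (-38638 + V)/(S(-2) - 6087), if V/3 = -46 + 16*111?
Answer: 6990632/1272179 ≈ 5.4950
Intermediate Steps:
S(z) = 2*z/(-207 + z) (S(z) = (2*z)/(-207 + z) = 2*z/(-207 + z))
V = 5190 (V = 3*(-46 + 16*111) = 3*(-46 + 1776) = 3*1730 = 5190)
(-38638 + V)/(S(-2) - 6087) = (-38638 + 5190)/(2*(-2)/(-207 - 2) - 6087) = -33448/(2*(-2)/(-209) - 6087) = -33448/(2*(-2)*(-1/209) - 6087) = -33448/(4/209 - 6087) = -33448/(-1272179/209) = -33448*(-209/1272179) = 6990632/1272179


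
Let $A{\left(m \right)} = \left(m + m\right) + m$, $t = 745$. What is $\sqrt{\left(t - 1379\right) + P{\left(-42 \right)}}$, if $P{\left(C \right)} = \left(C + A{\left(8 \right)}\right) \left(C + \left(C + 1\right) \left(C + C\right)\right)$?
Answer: $i \sqrt{61870} \approx 248.74 i$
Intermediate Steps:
$A{\left(m \right)} = 3 m$ ($A{\left(m \right)} = 2 m + m = 3 m$)
$P{\left(C \right)} = \left(24 + C\right) \left(C + 2 C \left(1 + C\right)\right)$ ($P{\left(C \right)} = \left(C + 3 \cdot 8\right) \left(C + \left(C + 1\right) \left(C + C\right)\right) = \left(C + 24\right) \left(C + \left(1 + C\right) 2 C\right) = \left(24 + C\right) \left(C + 2 C \left(1 + C\right)\right)$)
$\sqrt{\left(t - 1379\right) + P{\left(-42 \right)}} = \sqrt{\left(745 - 1379\right) - 42 \left(72 + 2 \left(-42\right)^{2} + 51 \left(-42\right)\right)} = \sqrt{\left(745 - 1379\right) - 42 \left(72 + 2 \cdot 1764 - 2142\right)} = \sqrt{-634 - 42 \left(72 + 3528 - 2142\right)} = \sqrt{-634 - 61236} = \sqrt{-61870} = i \sqrt{61870}$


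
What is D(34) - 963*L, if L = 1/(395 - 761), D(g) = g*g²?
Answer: 4795409/122 ≈ 39307.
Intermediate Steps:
D(g) = g³
L = -1/366 (L = 1/(-366) = -1/366 ≈ -0.0027322)
D(34) - 963*L = 34³ - 963*(-1/366) = 39304 + 321/122 = 4795409/122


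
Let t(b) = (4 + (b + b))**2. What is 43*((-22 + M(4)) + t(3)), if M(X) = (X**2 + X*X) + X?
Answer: 4902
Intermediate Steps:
t(b) = (4 + 2*b)**2
M(X) = X + 2*X**2 (M(X) = (X**2 + X**2) + X = 2*X**2 + X = X + 2*X**2)
43*((-22 + M(4)) + t(3)) = 43*((-22 + 4*(1 + 2*4)) + 4*(2 + 3)**2) = 43*((-22 + 4*(1 + 8)) + 4*5**2) = 43*((-22 + 4*9) + 4*25) = 43*((-22 + 36) + 100) = 43*(14 + 100) = 43*114 = 4902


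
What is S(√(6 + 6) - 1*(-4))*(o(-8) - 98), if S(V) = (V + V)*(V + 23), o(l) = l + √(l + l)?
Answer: -25440 + 960*I + √3*(-13144 + 496*I) ≈ -48206.0 + 1819.1*I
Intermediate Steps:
o(l) = l + √2*√l (o(l) = l + √(2*l) = l + √2*√l)
S(V) = 2*V*(23 + V) (S(V) = (2*V)*(23 + V) = 2*V*(23 + V))
S(√(6 + 6) - 1*(-4))*(o(-8) - 98) = (2*(√(6 + 6) - 1*(-4))*(23 + (√(6 + 6) - 1*(-4))))*((-8 + √2*√(-8)) - 98) = (2*(√12 + 4)*(23 + (√12 + 4)))*((-8 + √2*(2*I*√2)) - 98) = (2*(2*√3 + 4)*(23 + (2*√3 + 4)))*((-8 + 4*I) - 98) = (2*(4 + 2*√3)*(23 + (4 + 2*√3)))*(-106 + 4*I) = (2*(4 + 2*√3)*(27 + 2*√3))*(-106 + 4*I) = 2*(-106 + 4*I)*(4 + 2*√3)*(27 + 2*√3)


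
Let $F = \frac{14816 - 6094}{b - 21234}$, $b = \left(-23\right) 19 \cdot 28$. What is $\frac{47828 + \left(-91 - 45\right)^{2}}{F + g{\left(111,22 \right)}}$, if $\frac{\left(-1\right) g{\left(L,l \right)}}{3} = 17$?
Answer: $- \frac{554966070}{428923} \approx -1293.9$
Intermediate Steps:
$g{\left(L,l \right)} = -51$ ($g{\left(L,l \right)} = \left(-3\right) 17 = -51$)
$b = -12236$ ($b = \left(-437\right) 28 = -12236$)
$F = - \frac{4361}{16735}$ ($F = \frac{14816 - 6094}{-12236 - 21234} = \frac{14816 - 6094}{-33470} = 8722 \left(- \frac{1}{33470}\right) = - \frac{4361}{16735} \approx -0.26059$)
$\frac{47828 + \left(-91 - 45\right)^{2}}{F + g{\left(111,22 \right)}} = \frac{47828 + \left(-91 - 45\right)^{2}}{- \frac{4361}{16735} - 51} = \frac{47828 + \left(-136\right)^{2}}{- \frac{857846}{16735}} = \left(47828 + 18496\right) \left(- \frac{16735}{857846}\right) = 66324 \left(- \frac{16735}{857846}\right) = - \frac{554966070}{428923}$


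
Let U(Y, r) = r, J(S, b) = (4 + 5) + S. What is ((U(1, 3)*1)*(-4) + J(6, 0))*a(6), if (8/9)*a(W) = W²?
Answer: 243/2 ≈ 121.50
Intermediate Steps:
J(S, b) = 9 + S
a(W) = 9*W²/8
((U(1, 3)*1)*(-4) + J(6, 0))*a(6) = ((3*1)*(-4) + (9 + 6))*((9/8)*6²) = (3*(-4) + 15)*((9/8)*36) = (-12 + 15)*(81/2) = 3*(81/2) = 243/2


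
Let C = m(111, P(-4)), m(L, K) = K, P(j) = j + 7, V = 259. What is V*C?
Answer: 777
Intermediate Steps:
P(j) = 7 + j
C = 3 (C = 7 - 4 = 3)
V*C = 259*3 = 777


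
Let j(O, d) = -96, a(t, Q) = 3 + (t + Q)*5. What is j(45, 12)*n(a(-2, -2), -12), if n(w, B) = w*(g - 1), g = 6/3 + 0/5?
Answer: 1632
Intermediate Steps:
g = 2 (g = 6*(⅓) + 0*(⅕) = 2 + 0 = 2)
a(t, Q) = 3 + 5*Q + 5*t (a(t, Q) = 3 + (Q + t)*5 = 3 + (5*Q + 5*t) = 3 + 5*Q + 5*t)
n(w, B) = w (n(w, B) = w*(2 - 1) = w*1 = w)
j(45, 12)*n(a(-2, -2), -12) = -96*(3 + 5*(-2) + 5*(-2)) = -96*(3 - 10 - 10) = -96*(-17) = 1632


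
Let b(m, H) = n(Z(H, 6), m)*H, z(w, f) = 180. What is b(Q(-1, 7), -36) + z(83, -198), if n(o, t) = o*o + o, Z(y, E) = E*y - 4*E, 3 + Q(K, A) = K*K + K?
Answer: -2064780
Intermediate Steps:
Q(K, A) = -3 + K + K² (Q(K, A) = -3 + (K*K + K) = -3 + (K² + K) = -3 + (K + K²) = -3 + K + K²)
Z(y, E) = -4*E + E*y
n(o, t) = o + o² (n(o, t) = o² + o = o + o²)
b(m, H) = H*(-24 + 6*H)*(-23 + 6*H) (b(m, H) = ((6*(-4 + H))*(1 + 6*(-4 + H)))*H = ((-24 + 6*H)*(1 + (-24 + 6*H)))*H = ((-24 + 6*H)*(-23 + 6*H))*H = H*(-24 + 6*H)*(-23 + 6*H))
b(Q(-1, 7), -36) + z(83, -198) = 6*(-36)*(-23 + 6*(-36))*(-4 - 36) + 180 = 6*(-36)*(-23 - 216)*(-40) + 180 = 6*(-36)*(-239)*(-40) + 180 = -2064960 + 180 = -2064780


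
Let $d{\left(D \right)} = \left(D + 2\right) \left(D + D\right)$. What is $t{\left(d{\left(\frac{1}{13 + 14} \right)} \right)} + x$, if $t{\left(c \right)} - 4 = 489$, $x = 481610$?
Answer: $482103$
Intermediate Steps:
$d{\left(D \right)} = 2 D \left(2 + D\right)$ ($d{\left(D \right)} = \left(2 + D\right) 2 D = 2 D \left(2 + D\right)$)
$t{\left(c \right)} = 493$ ($t{\left(c \right)} = 4 + 489 = 493$)
$t{\left(d{\left(\frac{1}{13 + 14} \right)} \right)} + x = 493 + 481610 = 482103$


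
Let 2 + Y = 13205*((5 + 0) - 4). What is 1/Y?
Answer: 1/13203 ≈ 7.5740e-5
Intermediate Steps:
Y = 13203 (Y = -2 + 13205*((5 + 0) - 4) = -2 + 13205*(5 - 4) = -2 + 13205*1 = -2 + 13205 = 13203)
1/Y = 1/13203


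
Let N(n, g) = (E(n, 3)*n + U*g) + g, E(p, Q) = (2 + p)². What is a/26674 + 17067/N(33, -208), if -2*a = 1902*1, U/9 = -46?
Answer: 335106279/3369699746 ≈ 0.099447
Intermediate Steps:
U = -414 (U = 9*(-46) = -414)
a = -951 ≈ -951.00
N(n, g) = -413*g + n*(2 + n)² (N(n, g) = ((2 + n)²*n - 414*g) + g = (n*(2 + n)² - 414*g) + g = (-414*g + n*(2 + n)²) + g = -413*g + n*(2 + n)²)
a/26674 + 17067/N(33, -208) = -951/26674 + 17067/(-413*(-208) + 33*(2 + 33)²) = -951*1/26674 + 17067/(85904 + 33*35²) = -951/26674 + 17067/(85904 + 33*1225) = -951/26674 + 17067/(85904 + 40425) = -951/26674 + 17067/126329 = 335106279/3369699746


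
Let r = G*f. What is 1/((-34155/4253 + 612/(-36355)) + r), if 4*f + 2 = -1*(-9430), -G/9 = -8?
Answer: 154617815/26238017368899 ≈ 5.8929e-6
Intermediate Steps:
G = 72 (G = -9*(-8) = 72)
f = 2357 (f = -½ + (-1*(-9430))/4 = -½ + (¼)*9430 = -½ + 4715/2 = 2357)
r = 169704 (r = 72*2357 = 169704)
1/((-34155/4253 + 612/(-36355)) + r) = 1/((-34155/4253 + 612/(-36355)) + 169704) = 1/((-34155*1/4253 + 612*(-1/36355)) + 169704) = 1/((-34155/4253 - 612/36355) + 169704) = 1/(-1244307861/154617815 + 169704) = 1/(26238017368899/154617815) = 154617815/26238017368899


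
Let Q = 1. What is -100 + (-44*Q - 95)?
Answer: -239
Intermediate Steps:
-100 + (-44*Q - 95) = -100 + (-44*1 - 95) = -100 + (-44 - 95) = -100 - 139 = -239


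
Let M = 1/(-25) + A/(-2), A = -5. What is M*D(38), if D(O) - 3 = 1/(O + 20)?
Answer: 861/116 ≈ 7.4224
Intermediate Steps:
D(O) = 3 + 1/(20 + O) (D(O) = 3 + 1/(O + 20) = 3 + 1/(20 + O))
M = 123/50 (M = 1/(-25) - 5/(-2) = 1*(-1/25) - 5*(-½) = -1/25 + 5/2 = 123/50 ≈ 2.4600)
M*D(38) = 123*((61 + 3*38)/(20 + 38))/50 = 123*((61 + 114)/58)/50 = 123*((1/58)*175)/50 = (123/50)*(175/58) = 861/116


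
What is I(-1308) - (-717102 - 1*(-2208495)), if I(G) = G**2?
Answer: 219471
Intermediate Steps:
I(-1308) - (-717102 - 1*(-2208495)) = (-1308)**2 - (-717102 - 1*(-2208495)) = 1710864 - (-717102 + 2208495) = 1710864 - 1*1491393 = 1710864 - 1491393 = 219471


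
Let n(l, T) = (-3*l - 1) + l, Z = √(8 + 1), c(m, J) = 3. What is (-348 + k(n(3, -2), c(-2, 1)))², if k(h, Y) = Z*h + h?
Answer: 141376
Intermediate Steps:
Z = 3 (Z = √9 = 3)
n(l, T) = -1 - 2*l (n(l, T) = (-1 - 3*l) + l = -1 - 2*l)
k(h, Y) = 4*h (k(h, Y) = 3*h + h = 4*h)
(-348 + k(n(3, -2), c(-2, 1)))² = (-348 + 4*(-1 - 2*3))² = (-348 + 4*(-1 - 6))² = (-348 + 4*(-7))² = (-348 - 28)² = (-376)² = 141376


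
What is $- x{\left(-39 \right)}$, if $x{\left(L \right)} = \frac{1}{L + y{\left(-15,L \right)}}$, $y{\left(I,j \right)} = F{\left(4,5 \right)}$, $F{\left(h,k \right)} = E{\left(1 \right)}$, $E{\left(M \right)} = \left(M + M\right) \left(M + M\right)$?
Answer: $\frac{1}{35} \approx 0.028571$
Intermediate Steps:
$E{\left(M \right)} = 4 M^{2}$ ($E{\left(M \right)} = 2 M 2 M = 4 M^{2}$)
$F{\left(h,k \right)} = 4$ ($F{\left(h,k \right)} = 4 \cdot 1^{2} = 4 \cdot 1 = 4$)
$y{\left(I,j \right)} = 4$
$x{\left(L \right)} = \frac{1}{4 + L}$ ($x{\left(L \right)} = \frac{1}{L + 4} = \frac{1}{4 + L}$)
$- x{\left(-39 \right)} = - \frac{1}{4 - 39} = - \frac{1}{-35} = \left(-1\right) \left(- \frac{1}{35}\right) = \frac{1}{35}$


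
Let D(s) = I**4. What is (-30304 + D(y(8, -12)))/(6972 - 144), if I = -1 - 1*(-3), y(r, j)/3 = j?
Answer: -2524/569 ≈ -4.4359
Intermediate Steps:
y(r, j) = 3*j
I = 2 (I = -1 + 3 = 2)
D(s) = 16 (D(s) = 2**4 = 16)
(-30304 + D(y(8, -12)))/(6972 - 144) = (-30304 + 16)/(6972 - 144) = -30288/6828 = -30288*1/6828 = -2524/569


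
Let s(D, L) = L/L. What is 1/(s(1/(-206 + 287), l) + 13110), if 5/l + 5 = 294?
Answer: 1/13111 ≈ 7.6272e-5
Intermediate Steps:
l = 5/289 (l = 5/(-5 + 294) = 5/289 ≈ 0.017301)
s(D, L) = 1
1/(s(1/(-206 + 287), l) + 13110) = 1/(1 + 13110) = 1/13111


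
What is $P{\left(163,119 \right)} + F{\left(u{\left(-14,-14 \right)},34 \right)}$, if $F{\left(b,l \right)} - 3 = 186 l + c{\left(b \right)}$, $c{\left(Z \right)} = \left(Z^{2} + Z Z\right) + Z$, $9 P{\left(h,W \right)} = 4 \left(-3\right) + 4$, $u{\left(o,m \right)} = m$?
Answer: $\frac{60337}{9} \approx 6704.1$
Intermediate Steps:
$P{\left(h,W \right)} = - \frac{8}{9}$ ($P{\left(h,W \right)} = \frac{4 \left(-3\right) + 4}{9} = \frac{-12 + 4}{9} = \frac{1}{9} \left(-8\right) = - \frac{8}{9}$)
$c{\left(Z \right)} = Z + 2 Z^{2}$ ($c{\left(Z \right)} = \left(Z^{2} + Z^{2}\right) + Z = 2 Z^{2} + Z = Z + 2 Z^{2}$)
$F{\left(b,l \right)} = 3 + 186 l + b \left(1 + 2 b\right)$ ($F{\left(b,l \right)} = 3 + \left(186 l + b \left(1 + 2 b\right)\right) = 3 + 186 l + b \left(1 + 2 b\right)$)
$P{\left(163,119 \right)} + F{\left(u{\left(-14,-14 \right)},34 \right)} = - \frac{8}{9} + \left(3 + 186 \cdot 34 - 14 \left(1 + 2 \left(-14\right)\right)\right) = - \frac{8}{9} + \left(3 + 6324 - 14 \left(1 - 28\right)\right) = - \frac{8}{9} + \left(3 + 6324 - -378\right) = - \frac{8}{9} + \left(3 + 6324 + 378\right) = - \frac{8}{9} + 6705 = \frac{60337}{9}$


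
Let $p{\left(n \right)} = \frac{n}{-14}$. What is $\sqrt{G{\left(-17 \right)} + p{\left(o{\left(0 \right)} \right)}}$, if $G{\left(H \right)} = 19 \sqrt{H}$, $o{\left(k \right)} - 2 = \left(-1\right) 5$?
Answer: $\frac{\sqrt{42 + 3724 i \sqrt{17}}}{14} \approx 6.2671 + 6.25 i$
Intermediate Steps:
$o{\left(k \right)} = -3$ ($o{\left(k \right)} = 2 - 5 = -3$)
$p{\left(n \right)} = - \frac{n}{14}$ ($p{\left(n \right)} = n \left(- \frac{1}{14}\right) = - \frac{n}{14}$)
$\sqrt{G{\left(-17 \right)} + p{\left(o{\left(0 \right)} \right)}} = \sqrt{19 \sqrt{-17} - - \frac{3}{14}} = \sqrt{19 i \sqrt{17} + \frac{3}{14}} = \sqrt{\frac{3}{14} + 19 i \sqrt{17}}$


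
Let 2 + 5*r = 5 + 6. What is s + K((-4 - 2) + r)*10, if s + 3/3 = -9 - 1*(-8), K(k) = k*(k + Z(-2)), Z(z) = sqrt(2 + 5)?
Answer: 872/5 - 42*sqrt(7) ≈ 63.278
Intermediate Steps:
Z(z) = sqrt(7)
r = 9/5 (r = -2/5 + (5 + 6)/5 = -2/5 + (1/5)*11 = -2/5 + 11/5 = 9/5 ≈ 1.8000)
K(k) = k*(k + sqrt(7))
s = -2 (s = -1 + (-9 - 1*(-8)) = -1 + (-9 + 8) = -1 - 1 = -2)
s + K((-4 - 2) + r)*10 = -2 + (((-4 - 2) + 9/5)*(((-4 - 2) + 9/5) + sqrt(7)))*10 = -2 + ((-6 + 9/5)*((-6 + 9/5) + sqrt(7)))*10 = -2 - 21*(-21/5 + sqrt(7))/5*10 = -2 + (441/25 - 21*sqrt(7)/5)*10 = -2 + (882/5 - 42*sqrt(7)) = 872/5 - 42*sqrt(7)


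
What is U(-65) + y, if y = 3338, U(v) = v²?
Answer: 7563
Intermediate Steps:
U(-65) + y = (-65)² + 3338 = 4225 + 3338 = 7563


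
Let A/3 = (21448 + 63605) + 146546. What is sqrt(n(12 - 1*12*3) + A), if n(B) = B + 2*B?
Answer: 5*sqrt(27789) ≈ 833.50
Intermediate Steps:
A = 694797 (A = 3*((21448 + 63605) + 146546) = 3*(85053 + 146546) = 3*231599 = 694797)
n(B) = 3*B
sqrt(n(12 - 1*12*3) + A) = sqrt(3*(12 - 1*12*3) + 694797) = sqrt(3*(12 - 12*3) + 694797) = sqrt(3*(12 - 36) + 694797) = sqrt(3*(-24) + 694797) = sqrt(-72 + 694797) = sqrt(694725) = 5*sqrt(27789)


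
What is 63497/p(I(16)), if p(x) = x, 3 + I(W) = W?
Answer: 63497/13 ≈ 4884.4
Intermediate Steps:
I(W) = -3 + W
63497/p(I(16)) = 63497/(-3 + 16) = 63497/13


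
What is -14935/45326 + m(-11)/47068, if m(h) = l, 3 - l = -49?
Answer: -175150907/533351042 ≈ -0.32840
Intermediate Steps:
l = 52 (l = 3 - 1*(-49) = 3 + 49 = 52)
m(h) = 52
-14935/45326 + m(-11)/47068 = -14935/45326 + 52/47068 = -14935*1/45326 + 52*(1/47068) = -14935/45326 + 13/11767 = -175150907/533351042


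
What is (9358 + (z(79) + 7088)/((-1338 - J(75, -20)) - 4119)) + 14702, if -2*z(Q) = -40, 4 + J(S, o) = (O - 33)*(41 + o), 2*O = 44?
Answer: 62817106/2611 ≈ 24059.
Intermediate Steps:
O = 22 (O = (1/2)*44 = 22)
J(S, o) = -455 - 11*o (J(S, o) = -4 + (22 - 33)*(41 + o) = -4 - 11*(41 + o) = -4 + (-451 - 11*o) = -455 - 11*o)
z(Q) = 20 (z(Q) = -1/2*(-40) = 20)
(9358 + (z(79) + 7088)/((-1338 - J(75, -20)) - 4119)) + 14702 = (9358 + (20 + 7088)/((-1338 - (-455 - 11*(-20))) - 4119)) + 14702 = (9358 + 7108/((-1338 - (-455 + 220)) - 4119)) + 14702 = (9358 + 7108/((-1338 - 1*(-235)) - 4119)) + 14702 = (9358 + 7108/((-1338 + 235) - 4119)) + 14702 = (9358 + 7108/(-1103 - 4119)) + 14702 = (9358 + 7108/(-5222)) + 14702 = (9358 + 7108*(-1/5222)) + 14702 = (9358 - 3554/2611) + 14702 = 24430184/2611 + 14702 = 62817106/2611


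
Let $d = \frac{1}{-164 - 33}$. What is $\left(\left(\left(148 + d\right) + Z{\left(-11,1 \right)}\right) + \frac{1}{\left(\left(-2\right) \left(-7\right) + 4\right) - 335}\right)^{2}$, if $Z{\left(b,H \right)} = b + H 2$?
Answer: $\frac{75340611930609}{3899877601} \approx 19319.0$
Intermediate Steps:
$Z{\left(b,H \right)} = b + 2 H$
$d = - \frac{1}{197}$ ($d = \frac{1}{-197} = - \frac{1}{197} \approx -0.0050761$)
$\left(\left(\left(148 + d\right) + Z{\left(-11,1 \right)}\right) + \frac{1}{\left(\left(-2\right) \left(-7\right) + 4\right) - 335}\right)^{2} = \left(\left(\left(148 - \frac{1}{197}\right) + \left(-11 + 2 \cdot 1\right)\right) + \frac{1}{\left(\left(-2\right) \left(-7\right) + 4\right) - 335}\right)^{2} = \left(\left(\frac{29155}{197} + \left(-11 + 2\right)\right) + \frac{1}{\left(14 + 4\right) - 335}\right)^{2} = \left(\left(\frac{29155}{197} - 9\right) + \frac{1}{18 - 335}\right)^{2} = \left(\frac{27382}{197} + \frac{1}{-317}\right)^{2} = \left(\frac{27382}{197} - \frac{1}{317}\right)^{2} = \left(\frac{8679897}{62449}\right)^{2} = \frac{75340611930609}{3899877601}$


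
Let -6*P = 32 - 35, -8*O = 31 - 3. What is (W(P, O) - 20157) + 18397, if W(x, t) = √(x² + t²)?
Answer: -1760 + 5*√2/2 ≈ -1756.5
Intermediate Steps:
O = -7/2 (O = -(31 - 3)/8 = -⅛*28 = -7/2 ≈ -3.5000)
P = ½ (P = -(32 - 35)/6 = -⅙*(-3) = ½ ≈ 0.50000)
W(x, t) = √(t² + x²)
(W(P, O) - 20157) + 18397 = (√((-7/2)² + (½)²) - 20157) + 18397 = (√(49/4 + ¼) - 20157) + 18397 = (√(25/2) - 20157) + 18397 = (5*√2/2 - 20157) + 18397 = (-20157 + 5*√2/2) + 18397 = -1760 + 5*√2/2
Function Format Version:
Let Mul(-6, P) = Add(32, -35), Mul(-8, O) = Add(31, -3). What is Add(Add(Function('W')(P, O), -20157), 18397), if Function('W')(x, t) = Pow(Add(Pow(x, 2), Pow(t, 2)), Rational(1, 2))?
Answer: Add(-1760, Mul(Rational(5, 2), Pow(2, Rational(1, 2)))) ≈ -1756.5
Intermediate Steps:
O = Rational(-7, 2) (O = Mul(Rational(-1, 8), Add(31, -3)) = Mul(Rational(-1, 8), 28) = Rational(-7, 2) ≈ -3.5000)
P = Rational(1, 2) (P = Mul(Rational(-1, 6), Add(32, -35)) = Mul(Rational(-1, 6), -3) = Rational(1, 2) ≈ 0.50000)
Function('W')(x, t) = Pow(Add(Pow(t, 2), Pow(x, 2)), Rational(1, 2))
Add(Add(Function('W')(P, O), -20157), 18397) = Add(Add(Pow(Add(Pow(Rational(-7, 2), 2), Pow(Rational(1, 2), 2)), Rational(1, 2)), -20157), 18397) = Add(Add(Pow(Add(Rational(49, 4), Rational(1, 4)), Rational(1, 2)), -20157), 18397) = Add(Add(Pow(Rational(25, 2), Rational(1, 2)), -20157), 18397) = Add(Add(Mul(Rational(5, 2), Pow(2, Rational(1, 2))), -20157), 18397) = Add(Add(-20157, Mul(Rational(5, 2), Pow(2, Rational(1, 2)))), 18397) = Add(-1760, Mul(Rational(5, 2), Pow(2, Rational(1, 2))))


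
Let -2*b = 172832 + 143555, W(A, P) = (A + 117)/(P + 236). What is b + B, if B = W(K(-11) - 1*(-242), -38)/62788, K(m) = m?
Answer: -81944391179/518001 ≈ -1.5819e+5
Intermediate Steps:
W(A, P) = (117 + A)/(236 + P)
b = -316387/2 (b = -(172832 + 143555)/2 = -1/2*316387 = -316387/2 ≈ -1.5819e+5)
B = 29/1036002 (B = ((117 + (-11 - 1*(-242)))/(236 - 38))/62788 = ((117 + (-11 + 242))/198)*(1/62788) = ((117 + 231)/198)*(1/62788) = ((1/198)*348)*(1/62788) = (58/33)*(1/62788) = 29/1036002 ≈ 2.7992e-5)
b + B = -316387/2 + 29/1036002 = -81944391179/518001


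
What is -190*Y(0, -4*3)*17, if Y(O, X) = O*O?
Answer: 0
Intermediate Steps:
Y(O, X) = O**2
-190*Y(0, -4*3)*17 = -190*0**2*17 = -190*0*17 = 0*17 = 0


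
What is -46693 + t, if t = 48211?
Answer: 1518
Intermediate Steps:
-46693 + t = -46693 + 48211 = 1518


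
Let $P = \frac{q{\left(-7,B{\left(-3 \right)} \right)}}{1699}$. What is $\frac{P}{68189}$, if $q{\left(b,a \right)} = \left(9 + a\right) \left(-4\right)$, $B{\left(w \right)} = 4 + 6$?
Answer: $- \frac{76}{115853111} \approx -6.56 \cdot 10^{-7}$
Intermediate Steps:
$B{\left(w \right)} = 10$
$q{\left(b,a \right)} = -36 - 4 a$
$P = - \frac{76}{1699}$ ($P = \frac{-36 - 40}{1699} = \left(-36 - 40\right) \frac{1}{1699} = \left(-76\right) \frac{1}{1699} = - \frac{76}{1699} \approx -0.044732$)
$\frac{P}{68189} = - \frac{76}{1699 \cdot 68189} = \left(- \frac{76}{1699}\right) \frac{1}{68189} = - \frac{76}{115853111}$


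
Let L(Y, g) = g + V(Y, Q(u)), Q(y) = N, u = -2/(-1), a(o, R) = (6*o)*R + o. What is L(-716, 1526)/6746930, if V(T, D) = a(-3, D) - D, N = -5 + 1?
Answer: 1599/6746930 ≈ 0.00023700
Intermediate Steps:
a(o, R) = o + 6*R*o (a(o, R) = 6*R*o + o = o + 6*R*o)
u = 2 (u = -2*(-1) = 2)
N = -4
Q(y) = -4
V(T, D) = -3 - 19*D (V(T, D) = -3*(1 + 6*D) - D = (-3 - 18*D) - D = -3 - 19*D)
L(Y, g) = 73 + g (L(Y, g) = g + (-3 - 19*(-4)) = g + (-3 + 76) = g + 73 = 73 + g)
L(-716, 1526)/6746930 = (73 + 1526)/6746930 = 1599*(1/6746930) = 1599/6746930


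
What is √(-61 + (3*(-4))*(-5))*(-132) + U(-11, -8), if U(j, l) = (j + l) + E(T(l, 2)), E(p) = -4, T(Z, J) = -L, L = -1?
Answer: -23 - 132*I ≈ -23.0 - 132.0*I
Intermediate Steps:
T(Z, J) = 1 (T(Z, J) = -1*(-1) = 1)
U(j, l) = -4 + j + l (U(j, l) = (j + l) - 4 = -4 + j + l)
√(-61 + (3*(-4))*(-5))*(-132) + U(-11, -8) = √(-61 + (3*(-4))*(-5))*(-132) + (-4 - 11 - 8) = √(-61 - 12*(-5))*(-132) - 23 = √(-61 + 60)*(-132) - 23 = √(-1)*(-132) - 23 = I*(-132) - 23 = -132*I - 23 = -23 - 132*I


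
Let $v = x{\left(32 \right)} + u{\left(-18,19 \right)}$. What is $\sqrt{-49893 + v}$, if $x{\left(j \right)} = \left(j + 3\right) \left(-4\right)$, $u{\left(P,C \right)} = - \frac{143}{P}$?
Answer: $\frac{i \sqrt{1800902}}{6} \approx 223.66 i$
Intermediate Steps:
$x{\left(j \right)} = -12 - 4 j$ ($x{\left(j \right)} = \left(3 + j\right) \left(-4\right) = -12 - 4 j$)
$v = - \frac{2377}{18}$ ($v = \left(-12 - 128\right) - \frac{143}{-18} = \left(-12 - 128\right) - - \frac{143}{18} = -140 + \frac{143}{18} = - \frac{2377}{18} \approx -132.06$)
$\sqrt{-49893 + v} = \sqrt{-49893 - \frac{2377}{18}} = \sqrt{- \frac{900451}{18}} = \frac{i \sqrt{1800902}}{6}$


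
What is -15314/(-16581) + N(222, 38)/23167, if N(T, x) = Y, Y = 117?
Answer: 356719415/384132027 ≈ 0.92864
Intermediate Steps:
N(T, x) = 117
-15314/(-16581) + N(222, 38)/23167 = -15314/(-16581) + 117/23167 = -15314*(-1/16581) + 117*(1/23167) = 15314/16581 + 117/23167 = 356719415/384132027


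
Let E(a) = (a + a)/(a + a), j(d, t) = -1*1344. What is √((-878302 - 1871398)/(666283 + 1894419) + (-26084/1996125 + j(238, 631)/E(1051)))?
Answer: I*√351434087634600852948371730/511148127975 ≈ 36.675*I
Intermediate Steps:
j(d, t) = -1344
E(a) = 1 (E(a) = (2*a)/((2*a)) = (2*a)*(1/(2*a)) = 1)
√((-878302 - 1871398)/(666283 + 1894419) + (-26084/1996125 + j(238, 631)/E(1051))) = √((-878302 - 1871398)/(666283 + 1894419) + (-26084/1996125 - 1344/1)) = √(-2749700/2560702 + (-26084*1/1996125 - 1344*1)) = √(-2749700*1/2560702 + (-26084/1996125 - 1344)) = √(-1374850/1280351 - 2682818084/1996125) = √(-3437693189123734/2555740639875) = I*√351434087634600852948371730/511148127975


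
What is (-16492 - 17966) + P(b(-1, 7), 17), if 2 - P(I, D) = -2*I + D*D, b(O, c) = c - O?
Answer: -34729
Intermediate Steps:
P(I, D) = 2 - D**2 + 2*I (P(I, D) = 2 - (-2*I + D*D) = 2 - (-2*I + D**2) = 2 - (D**2 - 2*I) = 2 + (-D**2 + 2*I) = 2 - D**2 + 2*I)
(-16492 - 17966) + P(b(-1, 7), 17) = (-16492 - 17966) + (2 - 1*17**2 + 2*(7 - 1*(-1))) = -34458 + (2 - 1*289 + 2*(7 + 1)) = -34458 + (2 - 289 + 2*8) = -34458 + (2 - 289 + 16) = -34458 - 271 = -34729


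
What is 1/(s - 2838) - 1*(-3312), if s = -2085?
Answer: 16304975/4923 ≈ 3312.0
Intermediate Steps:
1/(s - 2838) - 1*(-3312) = 1/(-2085 - 2838) - 1*(-3312) = 1/(-4923) + 3312 = -1/4923 + 3312 = 16304975/4923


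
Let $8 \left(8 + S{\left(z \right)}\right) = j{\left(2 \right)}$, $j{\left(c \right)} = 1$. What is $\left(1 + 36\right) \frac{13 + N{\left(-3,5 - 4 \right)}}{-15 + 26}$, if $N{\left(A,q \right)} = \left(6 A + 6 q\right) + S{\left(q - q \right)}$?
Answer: $- \frac{185}{8} \approx -23.125$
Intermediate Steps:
$S{\left(z \right)} = - \frac{63}{8}$ ($S{\left(z \right)} = -8 + \frac{1}{8} \cdot 1 = -8 + \frac{1}{8} = - \frac{63}{8}$)
$N{\left(A,q \right)} = - \frac{63}{8} + 6 A + 6 q$ ($N{\left(A,q \right)} = \left(6 A + 6 q\right) - \frac{63}{8} = - \frac{63}{8} + 6 A + 6 q$)
$\left(1 + 36\right) \frac{13 + N{\left(-3,5 - 4 \right)}}{-15 + 26} = \left(1 + 36\right) \frac{13 + \left(- \frac{63}{8} + 6 \left(-3\right) + 6 \left(5 - 4\right)\right)}{-15 + 26} = 37 \frac{13 - \left(\frac{207}{8} - 6 \left(5 - 4\right)\right)}{11} = 37 \left(13 - \frac{159}{8}\right) \frac{1}{11} = 37 \left(\left(- \frac{55}{8}\right) \frac{1}{11}\right) = 37 \left(- \frac{5}{8}\right) = - \frac{185}{8}$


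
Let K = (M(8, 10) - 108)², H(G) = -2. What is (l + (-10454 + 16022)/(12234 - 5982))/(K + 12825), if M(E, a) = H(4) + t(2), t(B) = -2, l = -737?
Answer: -383513/13217249 ≈ -0.029016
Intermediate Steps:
M(E, a) = -4 (M(E, a) = -2 - 2 = -4)
K = 12544 (K = (-4 - 108)² = (-112)² = 12544)
(l + (-10454 + 16022)/(12234 - 5982))/(K + 12825) = (-737 + (-10454 + 16022)/(12234 - 5982))/(12544 + 12825) = (-737 + 5568/6252)/25369 = (-737 + 5568*(1/6252))*(1/25369) = (-737 + 464/521)*(1/25369) = -383513/521*1/25369 = -383513/13217249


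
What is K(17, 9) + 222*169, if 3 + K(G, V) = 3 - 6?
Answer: 37512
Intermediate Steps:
K(G, V) = -6 (K(G, V) = -3 + (3 - 6) = -3 - 3 = -6)
K(17, 9) + 222*169 = -6 + 222*169 = -6 + 37518 = 37512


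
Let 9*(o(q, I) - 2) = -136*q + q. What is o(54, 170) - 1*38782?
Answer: -39590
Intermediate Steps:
o(q, I) = 2 - 15*q (o(q, I) = 2 + (-136*q + q)/9 = 2 + (-135*q)/9 = 2 - 15*q)
o(54, 170) - 1*38782 = (2 - 15*54) - 1*38782 = (2 - 810) - 38782 = -808 - 38782 = -39590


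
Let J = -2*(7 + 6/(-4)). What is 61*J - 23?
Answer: -694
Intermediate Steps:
J = -11 (J = -2*(7 + 6*(-¼)) = -2*(7 - 3/2) = -2*11/2 = -11)
61*J - 23 = 61*(-11) - 23 = -671 - 23 = -694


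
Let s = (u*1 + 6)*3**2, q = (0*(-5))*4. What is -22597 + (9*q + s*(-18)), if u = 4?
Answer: -24217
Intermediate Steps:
q = 0 (q = 0*4 = 0)
s = 90 (s = (4*1 + 6)*3**2 = (4 + 6)*9 = 10*9 = 90)
-22597 + (9*q + s*(-18)) = -22597 + (9*0 + 90*(-18)) = -22597 + (0 - 1620) = -22597 - 1620 = -24217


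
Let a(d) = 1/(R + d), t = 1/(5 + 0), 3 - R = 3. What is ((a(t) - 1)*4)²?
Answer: 256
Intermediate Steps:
R = 0 (R = 3 - 1*3 = 3 - 3 = 0)
t = ⅕ (t = 1/5 = ⅕ ≈ 0.20000)
a(d) = 1/d (a(d) = 1/(0 + d) = 1/d)
((a(t) - 1)*4)² = ((1/(⅕) - 1)*4)² = ((5 - 1)*4)² = (4*4)² = 16² = 256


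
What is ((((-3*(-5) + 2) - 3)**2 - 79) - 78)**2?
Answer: 1521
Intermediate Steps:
((((-3*(-5) + 2) - 3)**2 - 79) - 78)**2 = ((((15 + 2) - 3)**2 - 79) - 78)**2 = (((17 - 3)**2 - 79) - 78)**2 = ((14**2 - 79) - 78)**2 = ((196 - 79) - 78)**2 = (117 - 78)**2 = 39**2 = 1521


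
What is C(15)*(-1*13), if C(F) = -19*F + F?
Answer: 3510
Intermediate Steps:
C(F) = -18*F
C(15)*(-1*13) = (-18*15)*(-1*13) = -270*(-13) = 3510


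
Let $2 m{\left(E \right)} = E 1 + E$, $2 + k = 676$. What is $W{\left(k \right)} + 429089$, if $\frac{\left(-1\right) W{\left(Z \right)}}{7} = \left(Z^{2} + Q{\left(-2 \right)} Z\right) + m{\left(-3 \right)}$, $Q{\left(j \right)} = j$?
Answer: $-2741386$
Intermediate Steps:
$k = 674$ ($k = -2 + 676 = 674$)
$m{\left(E \right)} = E$ ($m{\left(E \right)} = \frac{E 1 + E}{2} = \frac{E + E}{2} = \frac{2 E}{2} = E$)
$W{\left(Z \right)} = 21 - 7 Z^{2} + 14 Z$ ($W{\left(Z \right)} = - 7 \left(\left(Z^{2} - 2 Z\right) - 3\right) = - 7 \left(-3 + Z^{2} - 2 Z\right) = 21 - 7 Z^{2} + 14 Z$)
$W{\left(k \right)} + 429089 = \left(21 - 7 \cdot 674^{2} + 14 \cdot 674\right) + 429089 = \left(21 - 3179932 + 9436\right) + 429089 = -3170475 + 429089 = -2741386$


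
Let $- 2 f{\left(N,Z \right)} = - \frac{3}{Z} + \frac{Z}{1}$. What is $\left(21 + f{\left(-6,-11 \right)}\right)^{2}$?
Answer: $\frac{84100}{121} \approx 695.04$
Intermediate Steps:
$f{\left(N,Z \right)} = - \frac{Z}{2} + \frac{3}{2 Z}$ ($f{\left(N,Z \right)} = - \frac{- \frac{3}{Z} + \frac{Z}{1}}{2} = - \frac{- \frac{3}{Z} + Z 1}{2} = - \frac{- \frac{3}{Z} + Z}{2} = - \frac{Z - \frac{3}{Z}}{2} = - \frac{Z}{2} + \frac{3}{2 Z}$)
$\left(21 + f{\left(-6,-11 \right)}\right)^{2} = \left(21 + \frac{3 - \left(-11\right)^{2}}{2 \left(-11\right)}\right)^{2} = \left(21 + \frac{1}{2} \left(- \frac{1}{11}\right) \left(3 - 121\right)\right)^{2} = \left(21 + \frac{1}{2} \left(- \frac{1}{11}\right) \left(-118\right)\right)^{2} = \left(21 + \frac{59}{11}\right)^{2} = \left(\frac{290}{11}\right)^{2} = \frac{84100}{121}$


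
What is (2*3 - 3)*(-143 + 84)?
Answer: -177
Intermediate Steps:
(2*3 - 3)*(-143 + 84) = (6 - 3)*(-59) = 3*(-59) = -177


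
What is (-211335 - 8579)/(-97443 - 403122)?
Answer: 219914/500565 ≈ 0.43933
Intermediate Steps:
(-211335 - 8579)/(-97443 - 403122) = -219914/(-500565) = -219914*(-1/500565) = 219914/500565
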